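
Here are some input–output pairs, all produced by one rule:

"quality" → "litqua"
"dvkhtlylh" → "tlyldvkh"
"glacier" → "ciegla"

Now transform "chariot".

In each case the input is transformed by: delete the last character, then swap the front and back halves of the string.
Starting from "chariot": after the first operation, "chario"; after the second, "riocha".

riocha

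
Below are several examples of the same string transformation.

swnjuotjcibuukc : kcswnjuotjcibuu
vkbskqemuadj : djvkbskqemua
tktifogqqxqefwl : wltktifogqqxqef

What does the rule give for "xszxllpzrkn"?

The transformation: move the last 2 characters to the front (rotate right by 2).
On "xszxllpzrkn" that produces "knxszxllpzr".

knxszxllpzr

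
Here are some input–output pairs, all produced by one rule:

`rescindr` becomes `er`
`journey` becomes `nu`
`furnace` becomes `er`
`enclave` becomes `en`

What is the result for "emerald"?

The rule is to sort the characters into alphabetical order, then keep one character in every 3, starting at position 3 (positions 3rd, 6th, 9th, ...).
"emerald" → "em".
(Check on "enclave": → "aceelnv" → "en" ✓)

em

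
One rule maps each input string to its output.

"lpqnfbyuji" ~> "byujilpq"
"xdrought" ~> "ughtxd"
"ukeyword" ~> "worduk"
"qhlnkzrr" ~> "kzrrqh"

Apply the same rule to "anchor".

The transformation: swap the front and back halves of the string, then delete the last 2 characters.
For "anchor", step one produces "horanc"; step two turns that into "hora".

hora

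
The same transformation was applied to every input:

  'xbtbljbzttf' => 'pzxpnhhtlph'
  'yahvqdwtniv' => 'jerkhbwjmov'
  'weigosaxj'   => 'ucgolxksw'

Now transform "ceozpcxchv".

In each case the input is transformed by: shift every letter 12 places backward in the alphabet (wrapping around), then move the first 3 characters to the end (rotate left by 3).
Doing the same to "ceozpcxchv": "ndqlqvjqsc".
(Check on "weigosaxj": → "kswucgolx" → "ucgolxksw" ✓)

ndqlqvjqsc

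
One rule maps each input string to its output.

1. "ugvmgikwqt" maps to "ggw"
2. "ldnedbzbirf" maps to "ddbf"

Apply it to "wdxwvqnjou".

dvj

Each output is the input with this applied: keep one character in every 3, starting at position 2 (positions 2nd, 5th, 8th, ...).
Doing the same to "wdxwvqnjou": "dvj".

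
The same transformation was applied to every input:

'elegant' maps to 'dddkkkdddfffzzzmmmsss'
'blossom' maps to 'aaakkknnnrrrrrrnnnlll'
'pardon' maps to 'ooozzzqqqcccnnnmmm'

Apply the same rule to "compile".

Looking at the pairs, the operation is to repeat every character 3 times, then shift every letter 1 place backward in the alphabet (wrapping around).
"compile" → "bbbnnnlllooohhhkkkddd".
(Check on "blossom": → "bbblllooossssssooommm" → "aaakkknnnrrrrrrnnnlll" ✓)

bbbnnnlllooohhhkkkddd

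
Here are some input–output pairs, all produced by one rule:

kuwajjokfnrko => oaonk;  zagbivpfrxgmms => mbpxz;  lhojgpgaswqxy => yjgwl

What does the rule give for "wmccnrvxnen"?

ecvw

The pattern: keep one character in every 3, starting at position 1 (positions 1st, 4th, 7th, ...), then swap the first and last characters.
So "wmccnrvxnen" becomes "ecvw".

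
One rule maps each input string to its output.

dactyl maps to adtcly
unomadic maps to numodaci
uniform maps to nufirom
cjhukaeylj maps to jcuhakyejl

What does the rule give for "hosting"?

Each output is the input with this applied: swap each adjacent pair of characters (1↔2, 3↔4, ...).
"hosting" → "ohtsnig".

ohtsnig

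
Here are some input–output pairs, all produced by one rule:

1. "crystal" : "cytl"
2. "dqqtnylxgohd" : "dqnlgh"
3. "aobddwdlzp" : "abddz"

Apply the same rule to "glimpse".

gipe

What's happening: keep every other character starting from the first (positions 1st, 3rd, 5th, ...).
"glimpse" → "gipe".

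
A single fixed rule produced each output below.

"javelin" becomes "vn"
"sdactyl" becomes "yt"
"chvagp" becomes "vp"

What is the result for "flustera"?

ut

The pattern: sort the characters into reverse alphabetical order, then keep only the first 2 characters.
Starting from "flustera": after the first operation, "utsrlfea"; after the second, "ut".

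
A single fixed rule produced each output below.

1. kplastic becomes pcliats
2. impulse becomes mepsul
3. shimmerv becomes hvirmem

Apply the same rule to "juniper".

What's happening: delete the first character, then take characters alternately from the front and the back (1st, last, 2nd, 2nd-last, ...).
Applying that to "juniper" gives "urneip".

urneip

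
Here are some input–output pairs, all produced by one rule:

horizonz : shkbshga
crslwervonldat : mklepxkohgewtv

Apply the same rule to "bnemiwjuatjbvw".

Rule — shift every letter 7 places backward in the alphabet (wrapping around), then swap the first and last characters.
On "bnemiwjuatjbvw" that produces "pgxfbpcntmcuou".

pgxfbpcntmcuou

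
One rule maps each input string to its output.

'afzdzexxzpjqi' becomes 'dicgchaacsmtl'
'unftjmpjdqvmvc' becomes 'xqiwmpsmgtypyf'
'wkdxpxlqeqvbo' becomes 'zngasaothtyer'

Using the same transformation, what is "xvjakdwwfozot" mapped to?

The pattern: shift every letter 3 places forward in the alphabet (wrapping around).
For "xvjakdwwfozot" the result is "aymdngzzircrw".

aymdngzzircrw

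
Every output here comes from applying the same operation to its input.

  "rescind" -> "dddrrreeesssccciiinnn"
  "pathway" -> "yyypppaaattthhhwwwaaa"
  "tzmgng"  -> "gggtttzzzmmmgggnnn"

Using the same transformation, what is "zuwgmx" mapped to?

Looking at the pairs, the operation is to move the last character to the front, then repeat every character 3 times.
Applying both steps to "zuwgmx": "xzuwgm", then "xxxzzzuuuwwwgggmmm".

xxxzzzuuuwwwgggmmm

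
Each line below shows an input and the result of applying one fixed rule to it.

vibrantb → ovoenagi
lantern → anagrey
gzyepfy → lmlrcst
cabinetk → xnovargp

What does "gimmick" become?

xvzzvpt

The rule is to swap the first and last characters, then shift every letter 13 places forward in the alphabet (wrapping around) — i.e. ROT13.
Starting from "gimmick": after the first operation, "kimmicg"; after the second, "xvzzvpt".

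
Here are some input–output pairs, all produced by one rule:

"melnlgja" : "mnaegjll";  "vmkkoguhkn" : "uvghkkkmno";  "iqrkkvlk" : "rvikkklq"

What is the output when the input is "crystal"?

The transformation: sort the characters into alphabetical order, then move the last 2 characters to the front (rotate right by 2).
Applying both steps to "crystal": "aclrsty", then "tyaclrs".

tyaclrs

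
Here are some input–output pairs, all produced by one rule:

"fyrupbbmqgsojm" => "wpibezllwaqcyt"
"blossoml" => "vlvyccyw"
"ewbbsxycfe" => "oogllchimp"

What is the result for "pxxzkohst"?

dzhhjuyrc

The transformation: move the last character to the front, then shift every letter 10 places forward in the alphabet (wrapping around).
On "pxxzkohst": the first step gives "tpxxzkohs", and the second then gives "dzhhjuyrc".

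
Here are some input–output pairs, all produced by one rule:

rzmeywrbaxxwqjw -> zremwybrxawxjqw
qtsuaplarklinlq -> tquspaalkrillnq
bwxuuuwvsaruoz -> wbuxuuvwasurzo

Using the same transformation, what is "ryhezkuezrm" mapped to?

In each case the input is transformed by: swap each adjacent pair of characters (1↔2, 3↔4, ...).
For "ryhezkuezrm" the result is "yrehkzeurzm".

yrehkzeurzm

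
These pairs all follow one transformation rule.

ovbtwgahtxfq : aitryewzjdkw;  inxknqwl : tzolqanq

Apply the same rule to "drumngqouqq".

xttguxpqjtr

The pattern: move the last 3 characters to the front (rotate right by 3), then shift every letter 3 places forward in the alphabet (wrapping around).
On "drumngqouqq": the first step gives "uqqdrumngqo", and the second then gives "xttguxpqjtr".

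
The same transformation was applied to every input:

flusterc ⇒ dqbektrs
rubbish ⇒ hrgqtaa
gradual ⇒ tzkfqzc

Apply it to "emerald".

zkcdldq

The rule is to move the last 3 characters to the front (rotate right by 3), then shift every letter 1 place backward in the alphabet (wrapping around).
On "emerald" that produces "zkcdldq".
(Check on "gradual": → "ualgrad" → "tzkfqzc" ✓)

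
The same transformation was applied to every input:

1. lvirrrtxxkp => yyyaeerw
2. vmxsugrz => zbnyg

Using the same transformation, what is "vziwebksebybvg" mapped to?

The transformation: delete the first 3 characters, then shift every letter 7 places forward in the alphabet (wrapping around).
Working it through for "vziwebksebybvg": intermediate "webksebybvg", final "dlirzlificn".

dlirzlificn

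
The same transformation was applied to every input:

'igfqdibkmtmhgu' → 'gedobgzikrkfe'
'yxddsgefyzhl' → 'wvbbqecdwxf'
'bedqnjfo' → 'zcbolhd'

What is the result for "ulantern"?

The transformation: shift every letter 2 places backward in the alphabet (wrapping around), then delete the last character.
Starting from "ulantern": after the first operation, "sjylrcpl"; after the second, "sjylrcp".
(Check on "bedqnjfo": → "zcbolhdm" → "zcbolhd" ✓)

sjylrcp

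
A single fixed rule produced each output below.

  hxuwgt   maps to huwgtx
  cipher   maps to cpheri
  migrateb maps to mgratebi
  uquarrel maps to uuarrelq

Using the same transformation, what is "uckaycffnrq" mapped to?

ukaycffnrqc

Each output is the input with this applied: move the first character to the end, then swap the first and last characters.
For "uckaycffnrq" the result is "ukaycffnrqc".
(Check on "hxuwgt": → "xuwgth" → "huwgtx" ✓)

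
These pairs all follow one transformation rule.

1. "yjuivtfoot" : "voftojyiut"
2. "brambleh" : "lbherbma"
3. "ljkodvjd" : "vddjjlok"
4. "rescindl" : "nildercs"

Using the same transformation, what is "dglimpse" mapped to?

Each output is the input with this applied: swap each adjacent pair of characters (1↔2, 3↔4, ...), then swap the front and back halves of the string.
For "dglimpse" the result is "pmesgdil".
(Check on "yjuivtfoot": → "jyiutvofto" → "voftojyiut" ✓)

pmesgdil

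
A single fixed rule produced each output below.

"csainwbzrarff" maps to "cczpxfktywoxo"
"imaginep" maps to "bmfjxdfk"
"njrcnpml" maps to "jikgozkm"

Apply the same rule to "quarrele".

Looking at the pairs, the operation is to move the last 2 characters to the front (rotate right by 2), then shift every letter 3 places backward in the alphabet (wrapping around).
On "quarrele": the first step gives "lequarre", and the second then gives "ibnrxoob".

ibnrxoob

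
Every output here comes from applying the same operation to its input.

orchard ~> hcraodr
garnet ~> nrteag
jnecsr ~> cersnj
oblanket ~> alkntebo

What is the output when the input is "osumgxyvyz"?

muxgvyzyso

What's happening: move the first 2 characters to the end (rotate left by 2), then swap each adjacent pair of characters (1↔2, 3↔4, ...).
On "osumgxyvyz": the first step gives "umgxyvyzos", and the second then gives "muxgvyzyso".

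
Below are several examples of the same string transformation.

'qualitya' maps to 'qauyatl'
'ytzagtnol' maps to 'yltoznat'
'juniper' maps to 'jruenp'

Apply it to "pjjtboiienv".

In each case the input is transformed by: take characters alternately from the front and the back (1st, last, 2nd, 2nd-last, ...), then delete the last character.
Starting from "pjjtboiienv": after the first operation, "pvjnjetibio"; after the second, "pvjnjetibi".

pvjnjetibi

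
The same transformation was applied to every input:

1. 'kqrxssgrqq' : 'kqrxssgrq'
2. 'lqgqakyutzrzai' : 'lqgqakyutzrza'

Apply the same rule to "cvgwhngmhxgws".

Each output is the input with this applied: delete the last character.
Doing the same to "cvgwhngmhxgws": "cvgwhngmhxgw".

cvgwhngmhxgw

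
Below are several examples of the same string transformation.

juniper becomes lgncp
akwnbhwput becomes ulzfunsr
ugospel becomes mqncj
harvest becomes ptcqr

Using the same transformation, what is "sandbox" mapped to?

Rule — shift every letter 2 places backward in the alphabet (wrapping around), then delete the first 2 characters.
Starting from "sandbox": after the first operation, "qylbzmv"; after the second, "lbzmv".

lbzmv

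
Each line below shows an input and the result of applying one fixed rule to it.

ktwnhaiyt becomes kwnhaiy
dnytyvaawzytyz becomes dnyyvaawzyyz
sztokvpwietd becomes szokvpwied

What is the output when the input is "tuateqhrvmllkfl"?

uaeqhrvmllkfl

The pattern: remove every "t".
Doing the same to "tuateqhrvmllkfl": "uaeqhrvmllkfl".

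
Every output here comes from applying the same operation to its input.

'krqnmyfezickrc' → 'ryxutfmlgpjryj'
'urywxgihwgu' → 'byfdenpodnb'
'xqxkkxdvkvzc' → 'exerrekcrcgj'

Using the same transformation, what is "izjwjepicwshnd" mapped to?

Each output is the input with this applied: shift every letter 7 places forward in the alphabet (wrapping around).
On "izjwjepicwshnd" that produces "pgqdqlwpjdzouk".

pgqdqlwpjdzouk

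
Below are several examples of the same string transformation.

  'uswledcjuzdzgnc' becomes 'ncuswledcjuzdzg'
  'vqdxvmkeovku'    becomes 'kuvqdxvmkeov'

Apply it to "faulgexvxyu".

The rule is to move the last 2 characters to the front (rotate right by 2).
Applying that to "faulgexvxyu" gives "yufaulgexvx".

yufaulgexvx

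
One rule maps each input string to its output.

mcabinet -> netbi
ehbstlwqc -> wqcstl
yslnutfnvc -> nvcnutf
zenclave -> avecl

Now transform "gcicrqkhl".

khlcrq

What's happening: delete the first 3 characters, then move the last 3 characters to the front (rotate right by 3).
On "gcicrqkhl": the first step gives "crqkhl", and the second then gives "khlcrq".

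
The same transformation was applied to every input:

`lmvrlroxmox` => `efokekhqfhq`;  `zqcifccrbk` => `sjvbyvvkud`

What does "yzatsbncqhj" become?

The rule is to shift every letter 7 places backward in the alphabet (wrapping around).
So "yzatsbncqhj" becomes "rstmlugvjac".

rstmlugvjac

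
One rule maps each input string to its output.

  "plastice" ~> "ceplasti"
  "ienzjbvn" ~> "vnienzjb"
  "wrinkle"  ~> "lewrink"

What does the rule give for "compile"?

The transformation: move the last 2 characters to the front (rotate right by 2).
"compile" → "lecompi".

lecompi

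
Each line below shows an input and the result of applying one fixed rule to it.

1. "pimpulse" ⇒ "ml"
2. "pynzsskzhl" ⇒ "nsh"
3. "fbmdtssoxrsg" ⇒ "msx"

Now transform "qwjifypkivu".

jyi

Rule — delete the last character, then keep one character in every 3, starting at position 3 (positions 3rd, 6th, 9th, ...).
Starting from "qwjifypkivu": after the first operation, "qwjifypkiv"; after the second, "jyi".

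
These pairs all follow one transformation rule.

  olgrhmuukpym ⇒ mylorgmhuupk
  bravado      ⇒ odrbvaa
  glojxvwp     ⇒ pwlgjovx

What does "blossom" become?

The pattern: move the last 2 characters to the front (rotate right by 2), then swap each adjacent pair of characters (1↔2, 3↔4, ...).
Applying both steps to "blossom": "ombloss", then "molbsos".

molbsos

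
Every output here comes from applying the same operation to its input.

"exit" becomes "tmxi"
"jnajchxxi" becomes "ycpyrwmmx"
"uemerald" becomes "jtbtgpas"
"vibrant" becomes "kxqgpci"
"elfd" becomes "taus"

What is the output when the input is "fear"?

Looking at the pairs, the operation is to shift every letter 11 places backward in the alphabet (wrapping around).
On "fear" that produces "utpg".

utpg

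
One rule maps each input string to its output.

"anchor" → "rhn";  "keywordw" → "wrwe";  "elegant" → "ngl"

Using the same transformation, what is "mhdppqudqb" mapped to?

The pattern: keep every other character starting from the second (positions 2nd, 4th, 6th, ...), then reverse the string.
For "mhdppqudqb", step one produces "hpqdb"; step two turns that into "bdqph".

bdqph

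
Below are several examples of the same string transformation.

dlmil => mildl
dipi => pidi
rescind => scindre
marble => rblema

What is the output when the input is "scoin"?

The rule is to move the first 2 characters to the end (rotate left by 2).
On "scoin" that produces "oinsc".

oinsc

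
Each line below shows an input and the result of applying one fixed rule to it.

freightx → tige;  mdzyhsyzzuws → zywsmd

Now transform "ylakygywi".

Looking at the pairs, the operation is to sort the characters into reverse alphabetical order, then keep every other character starting from the second (positions 2nd, 4th, 6th, ...).
On "ylakygywi": the first step gives "yyywlkiga", and the second then gives "ywkg".

ywkg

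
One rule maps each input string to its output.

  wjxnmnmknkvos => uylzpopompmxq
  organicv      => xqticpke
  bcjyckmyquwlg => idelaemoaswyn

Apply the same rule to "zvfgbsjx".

zbxhidul

What's happening: shift every letter 2 places forward in the alphabet (wrapping around), then move the last character to the front.
So "zvfgbsjx" becomes "zbxhidul".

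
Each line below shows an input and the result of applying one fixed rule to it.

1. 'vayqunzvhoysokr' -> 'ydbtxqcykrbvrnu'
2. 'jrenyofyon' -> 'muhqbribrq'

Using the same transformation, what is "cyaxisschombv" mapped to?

fbdalvvfkrpey

The rule is to shift every letter 3 places forward in the alphabet (wrapping around).
So "cyaxisschombv" becomes "fbdalvvfkrpey".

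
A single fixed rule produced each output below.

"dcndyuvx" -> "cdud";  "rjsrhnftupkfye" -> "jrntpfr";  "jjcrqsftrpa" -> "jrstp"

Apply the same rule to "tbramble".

babt

Looking at the pairs, the operation is to swap the first and last characters, then keep every other character starting from the second (positions 2nd, 4th, 6th, ...).
Starting from "tbramble": after the first operation, "ebramblt"; after the second, "babt".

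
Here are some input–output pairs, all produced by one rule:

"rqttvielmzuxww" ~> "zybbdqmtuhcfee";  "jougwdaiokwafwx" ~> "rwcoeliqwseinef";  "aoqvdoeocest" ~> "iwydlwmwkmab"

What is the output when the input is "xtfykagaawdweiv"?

Looking at the pairs, the operation is to shift every letter 8 places forward in the alphabet (wrapping around).
Applying that to "xtfykagaawdweiv" gives "fbngsioiielemqd".

fbngsioiielemqd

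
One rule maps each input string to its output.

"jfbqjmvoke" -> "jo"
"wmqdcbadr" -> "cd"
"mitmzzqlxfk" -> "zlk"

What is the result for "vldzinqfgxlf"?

ifl

The transformation: delete the first 2 characters, then keep one character in every 3, starting at position 3 (positions 3rd, 6th, 9th, ...).
For "vldzinqfgxlf" the result is "ifl".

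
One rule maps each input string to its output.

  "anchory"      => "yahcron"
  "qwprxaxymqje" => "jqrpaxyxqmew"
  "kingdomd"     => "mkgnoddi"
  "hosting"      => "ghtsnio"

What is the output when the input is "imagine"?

eiganim

Looking at the pairs, the operation is to swap each adjacent pair of characters (1↔2, 3↔4, ...), then swap the first and last characters.
For "imagine" the result is "eiganim".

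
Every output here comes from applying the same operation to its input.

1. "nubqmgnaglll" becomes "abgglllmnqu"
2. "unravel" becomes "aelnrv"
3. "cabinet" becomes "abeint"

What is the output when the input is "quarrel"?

The rule is to delete the first character, then sort the characters into alphabetical order.
Working it through for "quarrel": intermediate "uarrel", final "aelrru".

aelrru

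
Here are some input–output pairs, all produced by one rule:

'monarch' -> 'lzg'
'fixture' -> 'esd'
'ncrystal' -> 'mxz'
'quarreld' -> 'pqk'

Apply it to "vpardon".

uqm

What's happening: shift every letter 1 place backward in the alphabet (wrapping around), then keep one character in every 3, starting at position 1 (positions 1st, 4th, 7th, ...).
Working it through for "vpardon": intermediate "uozqcnm", final "uqm".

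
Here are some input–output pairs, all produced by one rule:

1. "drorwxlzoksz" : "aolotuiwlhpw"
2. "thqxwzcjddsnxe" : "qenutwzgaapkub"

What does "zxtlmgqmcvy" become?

Rule — shift every letter 3 places backward in the alphabet (wrapping around).
Doing the same to "zxtlmgqmcvy": "wuqijdnjzsv".

wuqijdnjzsv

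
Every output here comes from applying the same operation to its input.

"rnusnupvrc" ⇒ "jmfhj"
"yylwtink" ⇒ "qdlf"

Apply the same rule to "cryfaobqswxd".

uqstkp

The transformation: shift every letter 8 places backward in the alphabet (wrapping around), then keep every other character starting from the first (positions 1st, 3rd, 5th, ...).
On "cryfaobqswxd": the first step gives "ujqxsgtikopv", and the second then gives "uqstkp".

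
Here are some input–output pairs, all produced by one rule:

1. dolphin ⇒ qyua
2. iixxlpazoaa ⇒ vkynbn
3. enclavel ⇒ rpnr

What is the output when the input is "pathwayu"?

cgjl

Rule — keep every other character starting from the first (positions 1st, 3rd, 5th, ...), then shift every letter 13 places forward in the alphabet (wrapping around) — i.e. ROT13.
On "pathwayu" that produces "cgjl".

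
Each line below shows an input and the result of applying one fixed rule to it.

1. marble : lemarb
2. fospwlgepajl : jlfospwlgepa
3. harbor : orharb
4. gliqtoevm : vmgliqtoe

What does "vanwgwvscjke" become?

kevanwgwvscj

What's happening: move the last 2 characters to the front (rotate right by 2).
Applying that to "vanwgwvscjke" gives "kevanwgwvscj".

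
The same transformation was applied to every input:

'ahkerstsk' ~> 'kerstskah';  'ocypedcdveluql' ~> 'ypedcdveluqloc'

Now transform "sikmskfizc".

In each case the input is transformed by: move the first 2 characters to the end (rotate left by 2).
Applying that to "sikmskfizc" gives "kmskfizcsi".

kmskfizcsi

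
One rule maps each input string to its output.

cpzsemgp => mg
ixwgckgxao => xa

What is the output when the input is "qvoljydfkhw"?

Looking at the pairs, the operation is to move the last 3 characters to the front (rotate right by 3), then keep only the first 2 characters.
On "qvoljydfkhw" that produces "kh".

kh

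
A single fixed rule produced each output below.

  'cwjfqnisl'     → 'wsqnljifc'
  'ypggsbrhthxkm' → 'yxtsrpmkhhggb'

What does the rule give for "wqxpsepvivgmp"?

Looking at the pairs, the operation is to sort the characters into reverse alphabetical order.
"wqxpsepvivgmp" → "xwvvsqpppmige".

xwvvsqpppmige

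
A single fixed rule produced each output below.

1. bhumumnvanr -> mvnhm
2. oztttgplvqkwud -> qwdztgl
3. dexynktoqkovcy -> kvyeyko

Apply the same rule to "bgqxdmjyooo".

myogx

Each output is the input with this applied: keep every other character starting from the second (positions 2nd, 4th, 6th, ...), then move the last 3 characters to the front (rotate right by 3).
"bgqxdmjyooo" → "gxmyo" → "myogx".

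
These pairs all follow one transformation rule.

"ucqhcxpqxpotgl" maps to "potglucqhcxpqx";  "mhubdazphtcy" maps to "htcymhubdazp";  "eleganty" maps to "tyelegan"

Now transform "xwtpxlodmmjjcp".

mjjcpxwtpxlodm

Each output is the input with this applied: swap the front and back halves of the string, then move the first 2 characters to the end (rotate left by 2).
Working it through for "xwtpxlodmmjjcp": intermediate "dmmjjcpxwtpxlo", final "mjjcpxwtpxlodm".
(Check on "eleganty": → "antyeleg" → "tyelegan" ✓)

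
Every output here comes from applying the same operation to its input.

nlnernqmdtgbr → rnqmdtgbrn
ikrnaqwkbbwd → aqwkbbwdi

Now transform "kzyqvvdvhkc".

vvdvhkck

The pattern: move the first character to the end, then delete the first 3 characters.
Applying both steps to "kzyqvvdvhkc": "zyqvvdvhkck", then "vvdvhkck".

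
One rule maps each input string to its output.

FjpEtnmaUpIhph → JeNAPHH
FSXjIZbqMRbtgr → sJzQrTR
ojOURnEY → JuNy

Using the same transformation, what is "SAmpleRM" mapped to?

Each output is the input with this applied: keep every other character starting from the second (positions 2nd, 4th, 6th, ...), then flip the case of every letter.
Starting from "SAmpleRM": after the first operation, "ApeM"; after the second, "aPEm".

aPEm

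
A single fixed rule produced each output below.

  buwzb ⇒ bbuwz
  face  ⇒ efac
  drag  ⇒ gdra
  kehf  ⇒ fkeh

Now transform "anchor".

rancho

The rule is to move the last character to the front.
Applying that to "anchor" gives "rancho".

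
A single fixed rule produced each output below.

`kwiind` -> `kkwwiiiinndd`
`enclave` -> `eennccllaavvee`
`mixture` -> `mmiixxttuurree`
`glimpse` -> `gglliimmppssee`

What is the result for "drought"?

ddrroouugghhtt

The pattern: double every character.
On "drought" that produces "ddrroouugghhtt".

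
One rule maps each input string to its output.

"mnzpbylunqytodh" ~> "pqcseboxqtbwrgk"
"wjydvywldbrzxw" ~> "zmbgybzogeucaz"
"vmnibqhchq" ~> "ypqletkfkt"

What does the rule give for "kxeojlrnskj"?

What's happening: shift every letter 3 places forward in the alphabet (wrapping around).
"kxeojlrnskj" → "nahrmouqvnm".

nahrmouqvnm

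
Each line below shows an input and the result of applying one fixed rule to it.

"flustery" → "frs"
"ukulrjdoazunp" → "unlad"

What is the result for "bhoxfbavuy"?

buxb

In each case the input is transformed by: take characters alternately from the front and the back (1st, last, 2nd, 2nd-last, ...), then keep one character in every 3, starting at position 1 (positions 1st, 4th, 7th, ...).
For "bhoxfbavuy", step one produces "byhuovxafb"; step two turns that into "buxb".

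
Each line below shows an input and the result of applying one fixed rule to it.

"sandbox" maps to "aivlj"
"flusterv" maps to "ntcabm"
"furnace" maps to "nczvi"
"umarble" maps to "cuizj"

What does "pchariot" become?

Each output is the input with this applied: delete the last 2 characters, then shift every letter 8 places forward in the alphabet (wrapping around).
For "pchariot", step one produces "pchari"; step two turns that into "xkpizq".

xkpizq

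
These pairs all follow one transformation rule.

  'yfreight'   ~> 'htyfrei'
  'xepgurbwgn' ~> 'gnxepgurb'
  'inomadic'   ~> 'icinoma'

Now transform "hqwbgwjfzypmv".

Looking at the pairs, the operation is to move the last 3 characters to the front (rotate right by 3), then delete the first character.
Doing the same to "hqwbgwjfzypmv": "mvhqwbgwjfzy".

mvhqwbgwjfzy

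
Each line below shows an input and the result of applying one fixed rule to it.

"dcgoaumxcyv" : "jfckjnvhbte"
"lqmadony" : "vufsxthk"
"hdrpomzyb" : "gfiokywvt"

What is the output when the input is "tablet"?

The rule is to move the last 3 characters to the front (rotate right by 3), then shift every letter 7 places forward in the alphabet (wrapping around).
Starting from "tablet": after the first operation, "lettab"; after the second, "slaahi".

slaahi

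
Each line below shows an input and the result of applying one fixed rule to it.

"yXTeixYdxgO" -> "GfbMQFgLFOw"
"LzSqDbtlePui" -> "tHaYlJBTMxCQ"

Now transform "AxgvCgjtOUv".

iFODkORBwcD

The pattern: shift every letter 8 places forward in the alphabet (wrapping around), then flip the case of every letter.
On "AxgvCgjtOUv" that produces "iFODkORBwcD".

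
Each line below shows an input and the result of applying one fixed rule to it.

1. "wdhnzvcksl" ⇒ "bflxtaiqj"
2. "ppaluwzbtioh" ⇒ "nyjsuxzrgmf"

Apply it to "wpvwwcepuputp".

ntuuacnsnsrn

The pattern: delete the first character, then shift every letter 2 places backward in the alphabet (wrapping around).
Starting from "wpvwwcepuputp": after the first operation, "pvwwcepuputp"; after the second, "ntuuacnsnsrn".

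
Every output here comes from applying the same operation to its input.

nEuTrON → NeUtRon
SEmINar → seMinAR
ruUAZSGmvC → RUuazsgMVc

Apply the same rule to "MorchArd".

Each output is the input with this applied: flip the case of every letter.
"MorchArd" → "mORCHaRD".

mORCHaRD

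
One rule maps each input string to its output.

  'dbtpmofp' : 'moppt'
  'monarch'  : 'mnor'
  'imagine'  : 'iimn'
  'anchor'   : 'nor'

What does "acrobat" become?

Rule — sort the characters into alphabetical order, then delete the first 3 characters.
Starting from "acrobat": after the first operation, "aabcort"; after the second, "cort".

cort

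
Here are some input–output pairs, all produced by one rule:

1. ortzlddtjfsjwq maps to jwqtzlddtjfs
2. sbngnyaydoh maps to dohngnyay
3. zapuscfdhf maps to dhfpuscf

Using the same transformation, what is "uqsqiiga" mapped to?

The pattern: delete the first 2 characters, then move the last 3 characters to the front (rotate right by 3).
"uqsqiiga" → "sqiiga" → "igasqi".

igasqi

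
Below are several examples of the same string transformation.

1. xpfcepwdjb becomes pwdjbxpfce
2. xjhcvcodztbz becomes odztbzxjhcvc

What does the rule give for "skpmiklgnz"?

klgnzskpmi

Each output is the input with this applied: swap the front and back halves of the string.
For "skpmiklgnz" the result is "klgnzskpmi".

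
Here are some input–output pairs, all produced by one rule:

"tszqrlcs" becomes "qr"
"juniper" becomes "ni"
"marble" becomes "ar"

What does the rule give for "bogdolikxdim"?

kx

The pattern: move the last 3 characters to the front (rotate right by 3), then keep only the last 2 characters.
For "bogdolikxdim", step one produces "dimbogdolikx"; step two turns that into "kx".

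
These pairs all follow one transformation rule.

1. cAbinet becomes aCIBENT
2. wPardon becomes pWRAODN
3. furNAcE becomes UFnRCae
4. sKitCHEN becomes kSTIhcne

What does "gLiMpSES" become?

lGmIsPse

Each output is the input with this applied: flip the case of every letter, then swap each adjacent pair of characters (1↔2, 3↔4, ...).
For "gLiMpSES", step one produces "GlImPses"; step two turns that into "lGmIsPse".
(Check on "wPardon": → "WpARDON" → "pWRAODN" ✓)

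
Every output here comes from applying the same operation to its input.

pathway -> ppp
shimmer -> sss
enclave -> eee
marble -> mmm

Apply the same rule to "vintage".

The pattern: repeat every character 3 times, then keep only the first 3 characters.
Applying both steps to "vintage": "vvviiinnntttaaagggeee", then "vvv".

vvv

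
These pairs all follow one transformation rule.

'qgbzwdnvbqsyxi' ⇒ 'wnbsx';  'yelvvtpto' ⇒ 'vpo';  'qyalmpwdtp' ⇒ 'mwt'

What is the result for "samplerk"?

lr

Looking at the pairs, the operation is to delete the first 3 characters, then keep every other character starting from the second (positions 2nd, 4th, 6th, ...).
Doing the same to "samplerk": "lr".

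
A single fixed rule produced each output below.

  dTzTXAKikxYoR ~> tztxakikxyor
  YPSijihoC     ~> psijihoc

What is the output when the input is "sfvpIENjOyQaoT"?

The rule is to delete the first character, then convert every letter to lowercase.
Applying both steps to "sfvpIENjOyQaoT": "fvpIENjOyQaoT", then "fvpienjoyqaot".

fvpienjoyqaot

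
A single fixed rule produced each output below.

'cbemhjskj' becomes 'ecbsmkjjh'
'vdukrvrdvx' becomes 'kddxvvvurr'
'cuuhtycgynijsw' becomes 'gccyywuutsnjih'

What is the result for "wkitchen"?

hecwtnki

The transformation: sort the characters into reverse alphabetical order, then move the last 3 characters to the front (rotate right by 3).
Working it through for "wkitchen": intermediate "wtnkihec", final "hecwtnki".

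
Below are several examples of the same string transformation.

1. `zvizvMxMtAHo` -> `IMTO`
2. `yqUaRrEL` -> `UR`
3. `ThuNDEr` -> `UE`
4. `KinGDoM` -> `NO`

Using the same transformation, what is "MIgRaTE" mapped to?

Each output is the input with this applied: keep one character in every 3, starting at position 3 (positions 3rd, 6th, 9th, ...), then convert every letter to uppercase.
For "MIgRaTE", step one produces "gT"; step two turns that into "GT".
(Check on "yqUaRrEL": → "Ur" → "UR" ✓)

GT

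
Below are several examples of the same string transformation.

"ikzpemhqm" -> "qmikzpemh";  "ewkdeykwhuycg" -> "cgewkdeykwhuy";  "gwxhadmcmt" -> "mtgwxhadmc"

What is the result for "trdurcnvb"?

vbtrdurcn

In each case the input is transformed by: move the last 2 characters to the front (rotate right by 2).
For "trdurcnvb" the result is "vbtrdurcn".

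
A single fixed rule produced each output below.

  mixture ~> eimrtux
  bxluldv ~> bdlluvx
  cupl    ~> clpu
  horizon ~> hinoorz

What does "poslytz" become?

The transformation: sort the characters into alphabetical order.
For "poslytz" the result is "lopstyz".

lopstyz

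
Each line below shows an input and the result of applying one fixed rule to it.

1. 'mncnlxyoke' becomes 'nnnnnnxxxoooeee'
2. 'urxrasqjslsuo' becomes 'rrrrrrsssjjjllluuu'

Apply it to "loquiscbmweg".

ooouuusssbbbwwwggg

Rule — keep every other character starting from the second (positions 2nd, 4th, 6th, ...), then repeat every character 3 times.
"loquiscbmweg" → "ousbwg" → "ooouuusssbbbwwwggg".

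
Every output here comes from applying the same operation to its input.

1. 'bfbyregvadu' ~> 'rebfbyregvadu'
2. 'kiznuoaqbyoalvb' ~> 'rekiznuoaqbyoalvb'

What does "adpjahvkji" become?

In each case the input is transformed by: prepend "re".
So "adpjahvkji" becomes "readpjahvkji".

readpjahvkji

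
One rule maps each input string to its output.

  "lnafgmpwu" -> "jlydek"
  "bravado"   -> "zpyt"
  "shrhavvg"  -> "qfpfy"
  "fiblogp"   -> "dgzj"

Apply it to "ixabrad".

gvyz

The transformation: delete the last 3 characters, then shift every letter 2 places backward in the alphabet (wrapping around).
Starting from "ixabrad": after the first operation, "ixab"; after the second, "gvyz".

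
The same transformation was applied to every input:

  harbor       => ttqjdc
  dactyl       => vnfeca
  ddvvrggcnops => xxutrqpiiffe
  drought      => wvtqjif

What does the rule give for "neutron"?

The pattern: shift every letter 2 places forward in the alphabet (wrapping around), then sort the characters into reverse alphabetical order.
On "neutron" that produces "wvtqppg".

wvtqppg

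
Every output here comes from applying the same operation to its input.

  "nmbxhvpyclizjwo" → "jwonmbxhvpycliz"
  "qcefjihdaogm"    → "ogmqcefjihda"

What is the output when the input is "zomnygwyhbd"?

hbdzomnygwy

Each output is the input with this applied: move the last 3 characters to the front (rotate right by 3).
So "zomnygwyhbd" becomes "hbdzomnygwy".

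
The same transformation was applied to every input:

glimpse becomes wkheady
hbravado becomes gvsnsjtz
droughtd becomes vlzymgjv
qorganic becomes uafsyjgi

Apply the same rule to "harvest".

The transformation: shift every letter 8 places backward in the alphabet (wrapping around), then reverse the string.
Applying both steps to "harvest": "zsjnwkl", then "lkwnjsz".

lkwnjsz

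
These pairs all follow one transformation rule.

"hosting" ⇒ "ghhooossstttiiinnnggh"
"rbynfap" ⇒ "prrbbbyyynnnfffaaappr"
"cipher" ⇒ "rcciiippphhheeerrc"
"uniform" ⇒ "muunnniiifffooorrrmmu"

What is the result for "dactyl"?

The transformation: repeat every character 3 times, then swap the first and last characters.
Working it through for "dactyl": intermediate "dddaaaccctttyyylll", final "lddaaaccctttyyylld".

lddaaaccctttyyylld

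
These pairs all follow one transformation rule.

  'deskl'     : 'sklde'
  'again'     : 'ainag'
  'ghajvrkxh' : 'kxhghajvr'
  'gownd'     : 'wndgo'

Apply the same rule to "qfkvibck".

bckqfkvi

Rule — move the last 3 characters to the front (rotate right by 3).
On "qfkvibck" that produces "bckqfkvi".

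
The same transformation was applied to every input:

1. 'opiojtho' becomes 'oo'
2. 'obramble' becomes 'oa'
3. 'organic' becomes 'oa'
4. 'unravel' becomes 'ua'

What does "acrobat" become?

ao

The pattern: keep one character in every 3, starting at position 1 (positions 1st, 4th, 7th, ...), then keep only the vowels.
"acrobat" → "ao".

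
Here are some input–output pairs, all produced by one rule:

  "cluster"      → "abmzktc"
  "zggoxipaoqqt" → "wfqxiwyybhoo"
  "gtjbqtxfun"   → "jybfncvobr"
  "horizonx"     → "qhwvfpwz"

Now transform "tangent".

omvbbiv

Each output is the input with this applied: move the first 3 characters to the end (rotate left by 3), then shift every letter 8 places forward in the alphabet (wrapping around).
Applying that to "tangent" gives "omvbbiv".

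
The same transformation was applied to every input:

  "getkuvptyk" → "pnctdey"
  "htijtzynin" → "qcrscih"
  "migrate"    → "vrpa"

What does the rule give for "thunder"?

In each case the input is transformed by: shift every letter 9 places forward in the alphabet (wrapping around), then delete the last 3 characters.
For "thunder", step one produces "cqdwmna"; step two turns that into "cqdw".

cqdw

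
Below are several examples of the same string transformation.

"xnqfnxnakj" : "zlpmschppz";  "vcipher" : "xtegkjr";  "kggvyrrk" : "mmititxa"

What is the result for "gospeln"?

ipqnugr

The pattern: shift every letter 2 places forward in the alphabet (wrapping around), then take characters alternately from the front and the back (1st, last, 2nd, 2nd-last, ...).
Applying both steps to "gospeln": "iqurgnp", then "ipqnugr".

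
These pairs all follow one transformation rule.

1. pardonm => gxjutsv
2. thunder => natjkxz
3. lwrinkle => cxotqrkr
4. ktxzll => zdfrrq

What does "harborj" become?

Each output is the input with this applied: shift every letter 6 places forward in the alphabet (wrapping around), then move the first character to the end.
"harborj" → "ngxhuxp" → "gxhuxpn".

gxhuxpn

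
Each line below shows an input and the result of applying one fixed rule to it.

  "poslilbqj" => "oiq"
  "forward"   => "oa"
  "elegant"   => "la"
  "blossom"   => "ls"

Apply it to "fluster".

The rule is to keep one character in every 3, starting at position 2 (positions 2nd, 5th, 8th, ...).
"fluster" → "lt".

lt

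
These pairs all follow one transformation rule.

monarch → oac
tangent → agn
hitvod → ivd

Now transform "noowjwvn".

owwn

Looking at the pairs, the operation is to keep every other character starting from the second (positions 2nd, 4th, 6th, ...).
For "noowjwvn" the result is "owwn".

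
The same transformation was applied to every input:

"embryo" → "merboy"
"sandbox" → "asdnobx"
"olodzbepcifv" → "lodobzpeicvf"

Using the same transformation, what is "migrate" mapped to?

What's happening: swap each adjacent pair of characters (1↔2, 3↔4, ...).
For "migrate" the result is "imrgtae".

imrgtae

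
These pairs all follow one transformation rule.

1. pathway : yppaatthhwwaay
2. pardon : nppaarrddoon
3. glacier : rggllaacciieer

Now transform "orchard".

What's happening: double every character, then move the last character to the front.
"orchard" → "doorrcchhaarrd".

doorrcchhaarrd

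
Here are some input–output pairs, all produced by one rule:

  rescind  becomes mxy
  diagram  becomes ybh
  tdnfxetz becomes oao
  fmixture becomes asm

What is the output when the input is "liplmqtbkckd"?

What's happening: keep one character in every 3, starting at position 1 (positions 1st, 4th, 7th, ...), then shift every letter 5 places backward in the alphabet (wrapping around).
On "liplmqtbkckd" that produces "ggox".

ggox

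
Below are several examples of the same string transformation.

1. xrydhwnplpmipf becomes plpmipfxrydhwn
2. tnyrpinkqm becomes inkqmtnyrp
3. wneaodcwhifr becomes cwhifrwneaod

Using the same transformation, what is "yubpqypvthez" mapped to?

pvthezyubpqy

Looking at the pairs, the operation is to swap the front and back halves of the string.
Doing the same to "yubpqypvthez": "pvthezyubpqy".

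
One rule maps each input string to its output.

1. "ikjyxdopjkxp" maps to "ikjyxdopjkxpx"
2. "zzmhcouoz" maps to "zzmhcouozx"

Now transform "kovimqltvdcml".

kovimqltvdcmlx

The pattern: append "x".
Doing the same to "kovimqltvdcml": "kovimqltvdcmlx".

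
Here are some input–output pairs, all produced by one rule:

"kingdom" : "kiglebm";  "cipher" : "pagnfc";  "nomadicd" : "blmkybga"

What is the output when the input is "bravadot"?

rzpytybm

The pattern: move the last character to the front, then shift every letter 2 places backward in the alphabet (wrapping around).
Applying both steps to "bravadot": "tbravado", then "rzpytybm".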